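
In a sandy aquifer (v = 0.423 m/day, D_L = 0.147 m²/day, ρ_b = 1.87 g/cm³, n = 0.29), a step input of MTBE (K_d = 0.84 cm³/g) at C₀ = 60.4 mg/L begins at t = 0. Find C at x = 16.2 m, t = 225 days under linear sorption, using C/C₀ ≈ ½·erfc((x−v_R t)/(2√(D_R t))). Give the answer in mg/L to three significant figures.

20.2 mg/L

Retardation factor R = 1 + ρ_b·K_d/n = 1 + 1.87 × 0.84/0.29 = 6.417.
Sorption retards both mechanisms: v_R = v/R = 0.06592 m/day, D_R = D/R = 0.02291 m²/day.
v_R·t = 0.06592 × 225 = 14.832 m; 2√(D_R t) = 4.541 m; argument = (16.2 − 14.832)/4.541 = 0.3013.
C = C₀ × ½·erfc(0.3013) = 60.4 × 0.3350 = 20.2 mg/L.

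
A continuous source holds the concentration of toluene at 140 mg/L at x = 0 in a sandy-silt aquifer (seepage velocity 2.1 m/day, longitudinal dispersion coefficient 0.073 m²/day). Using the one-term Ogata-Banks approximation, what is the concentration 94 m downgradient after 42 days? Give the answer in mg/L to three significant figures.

For a continuous step input, C/C₀ ≈ ½·erfc((x−vt)/(2√(Dt))).
vt = 2.1 × 42 = 88.2 m and 2√(Dt) = 2√(0.073 × 42) = 3.502 m.
Argument (x−vt)/(2√(Dt)) = (94 − 88.2)/3.502 = 1.656; ½·erfc(1.656) = 0.009592.
C = 140 × 0.009592 = 1.34 mg/L.

1.34 mg/L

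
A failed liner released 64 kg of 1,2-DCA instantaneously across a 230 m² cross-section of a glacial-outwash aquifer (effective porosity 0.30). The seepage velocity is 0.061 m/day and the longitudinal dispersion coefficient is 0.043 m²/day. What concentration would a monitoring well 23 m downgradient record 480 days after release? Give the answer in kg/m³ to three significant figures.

For an instantaneous plane source, C(x,t) = M/(n_e·A·√(4πDt)) · exp(−(x−vt)²/(4Dt)), with n_e·A the pore (flow) area.
Plume center vt = 0.061 × 480 = 29.28 m, so the well at 23 m is 6.28 m upgradient of the peak.
√(4πDt) = 16.10 m, giving peak height M/(n_e·A·√(4πDt)) = 64/(0.30 × 230 × 16.10) = 0.05761 kg/m³.
(x−vt)²/(4Dt) = (-6.28)²/(4 × 0.043 × 480) = 0.4777; exp(−0.4777) = 0.6202.
C = 0.05761 × 0.6202 = 0.0357 kg/m³.

0.0357 kg/m³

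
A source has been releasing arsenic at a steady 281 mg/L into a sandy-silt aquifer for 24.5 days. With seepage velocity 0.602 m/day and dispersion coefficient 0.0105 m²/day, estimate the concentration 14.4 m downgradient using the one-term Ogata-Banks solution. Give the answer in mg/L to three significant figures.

193 mg/L

For a continuous step input, C/C₀ ≈ ½·erfc((x−vt)/(2√(Dt))).
vt = 0.602 × 24.5 = 14.749 m and 2√(Dt) = 2√(0.0105 × 24.5) = 1.014 m.
Argument (x−vt)/(2√(Dt)) = (14.4 − 14.749)/1.014 = -0.3442; ½·erfc(-0.3442) = 0.6868.
C = 281 × 0.6868 = 193 mg/L.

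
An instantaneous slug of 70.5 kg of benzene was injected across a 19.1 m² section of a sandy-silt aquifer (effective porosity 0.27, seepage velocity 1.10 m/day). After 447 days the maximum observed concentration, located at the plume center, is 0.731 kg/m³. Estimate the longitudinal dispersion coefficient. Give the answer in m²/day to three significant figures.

At the plume center C_max = M/(n_e·A·√(4πDt)), so D = M²/(4πt·(n_e·A·C_max)²).
n_e·A·C_max = 0.27 × 19.1 × 0.731 = 3.770 kg/m.
D = 70.5²/(4π × 447 × 3.770²) = 0.0623 m²/day.

0.0623 m²/day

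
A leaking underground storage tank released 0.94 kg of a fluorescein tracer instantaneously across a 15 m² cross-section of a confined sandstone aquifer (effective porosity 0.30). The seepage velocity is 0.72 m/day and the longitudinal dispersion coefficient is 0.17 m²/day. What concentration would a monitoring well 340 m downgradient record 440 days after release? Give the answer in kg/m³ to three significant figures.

For an instantaneous plane source, C(x,t) = M/(n_e·A·√(4πDt)) · exp(−(x−vt)²/(4Dt)), with n_e·A the pore (flow) area.
Plume center vt = 0.72 × 440 = 316.8 m, so the well at 340 m is 23.2 m downgradient of the peak.
√(4πDt) = 30.66 m, giving peak height M/(n_e·A·√(4πDt)) = 0.94/(0.30 × 15 × 30.66) = 0.006813 kg/m³.
(x−vt)²/(4Dt) = (23.2)²/(4 × 0.17 × 440) = 1.799; exp(−1.799) = 0.1655.
C = 0.006813 × 0.1655 = 0.00113 kg/m³.

0.00113 kg/m³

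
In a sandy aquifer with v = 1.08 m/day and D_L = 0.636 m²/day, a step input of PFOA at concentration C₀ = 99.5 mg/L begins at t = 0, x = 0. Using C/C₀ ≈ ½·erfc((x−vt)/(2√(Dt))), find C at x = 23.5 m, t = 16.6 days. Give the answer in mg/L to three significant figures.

11.2 mg/L

For a continuous step input, C/C₀ ≈ ½·erfc((x−vt)/(2√(Dt))).
vt = 1.08 × 16.6 = 17.928 m and 2√(Dt) = 2√(0.636 × 16.6) = 6.498 m.
Argument (x−vt)/(2√(Dt)) = (23.5 − 17.928)/6.498 = 0.8575; ½·erfc(0.8575) = 0.1126.
C = 99.5 × 0.1126 = 11.2 mg/L.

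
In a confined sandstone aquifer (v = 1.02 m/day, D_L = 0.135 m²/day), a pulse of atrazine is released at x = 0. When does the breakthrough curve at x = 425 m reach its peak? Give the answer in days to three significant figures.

For the 1D instantaneous-source solution, setting ∂C/∂t = 0 at fixed x gives v²t² + 2Dt − x² = 0, so t = (√(D² + v²x²) − D)/v².
√(D² + v²x²) = √(0.135² + 1.02² × 425²) = 433.5; v² = 1.0404.
t = (433.5 − 0.135)/1.0404 = 417 days (vs. the pure-advection estimate x/v = 417 d).

417 days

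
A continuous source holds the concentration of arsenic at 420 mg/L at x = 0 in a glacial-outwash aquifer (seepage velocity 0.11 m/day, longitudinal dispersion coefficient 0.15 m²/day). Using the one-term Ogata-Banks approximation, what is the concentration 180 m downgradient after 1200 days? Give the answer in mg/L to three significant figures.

2.40 mg/L

For a continuous step input, C/C₀ ≈ ½·erfc((x−vt)/(2√(Dt))).
vt = 0.11 × 1200 = 132 m and 2√(Dt) = 2√(0.15 × 1200) = 26.83 m.
Argument (x−vt)/(2√(Dt)) = (180 − 132)/26.83 = 1.789; ½·erfc(1.789) = 0.005703.
C = 420 × 0.005703 = 2.40 mg/L.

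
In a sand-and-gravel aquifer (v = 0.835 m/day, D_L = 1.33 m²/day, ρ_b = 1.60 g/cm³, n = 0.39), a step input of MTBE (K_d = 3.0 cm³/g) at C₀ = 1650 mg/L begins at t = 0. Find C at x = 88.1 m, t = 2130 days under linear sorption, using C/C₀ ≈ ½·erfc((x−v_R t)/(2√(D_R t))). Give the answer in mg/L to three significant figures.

Retardation factor R = 1 + ρ_b·K_d/n = 1 + 1.60 × 3.0/0.39 = 13.31.
Sorption retards both mechanisms: v_R = v/R = 0.06273 m/day, D_R = D/R = 0.09992 m²/day.
v_R·t = 0.06273 × 2130 = 133.6149 m; 2√(D_R t) = 29.18 m; argument = (88.1 − 133.6149)/29.18 = -1.560.
C = C₀ × ½·erfc(-1.560) = 1650 × 0.9863 = 1630 mg/L.

1630 mg/L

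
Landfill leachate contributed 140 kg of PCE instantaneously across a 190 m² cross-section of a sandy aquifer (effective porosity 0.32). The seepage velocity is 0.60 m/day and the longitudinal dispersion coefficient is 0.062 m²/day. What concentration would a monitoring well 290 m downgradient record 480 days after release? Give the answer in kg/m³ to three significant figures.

0.115 kg/m³

For an instantaneous plane source, C(x,t) = M/(n_e·A·√(4πDt)) · exp(−(x−vt)²/(4Dt)), with n_e·A the pore (flow) area.
Plume center vt = 0.60 × 480 = 288 m, so the well at 290 m is 2 m downgradient of the peak.
√(4πDt) = 19.34 m, giving peak height M/(n_e·A·√(4πDt)) = 140/(0.32 × 190 × 19.34) = 0.1191 kg/m³.
(x−vt)²/(4Dt) = (2)²/(4 × 0.062 × 480) = 0.03360; exp(−0.03360) = 0.9670.
C = 0.1191 × 0.9670 = 0.115 kg/m³.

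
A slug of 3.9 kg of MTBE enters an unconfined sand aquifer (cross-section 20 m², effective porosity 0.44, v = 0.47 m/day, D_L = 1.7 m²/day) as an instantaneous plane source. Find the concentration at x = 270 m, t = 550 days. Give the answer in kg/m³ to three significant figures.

For an instantaneous plane source, C(x,t) = M/(n_e·A·√(4πDt)) · exp(−(x−vt)²/(4Dt)), with n_e·A the pore (flow) area.
Plume center vt = 0.47 × 550 = 258.5 m, so the well at 270 m is 11.5 m downgradient of the peak.
√(4πDt) = 108.4 m, giving peak height M/(n_e·A·√(4πDt)) = 3.9/(0.44 × 20 × 108.4) = 0.004088 kg/m³.
(x−vt)²/(4Dt) = (11.5)²/(4 × 1.7 × 550) = 0.03536; exp(−0.03536) = 0.9653.
C = 0.004088 × 0.9653 = 0.00395 kg/m³.

0.00395 kg/m³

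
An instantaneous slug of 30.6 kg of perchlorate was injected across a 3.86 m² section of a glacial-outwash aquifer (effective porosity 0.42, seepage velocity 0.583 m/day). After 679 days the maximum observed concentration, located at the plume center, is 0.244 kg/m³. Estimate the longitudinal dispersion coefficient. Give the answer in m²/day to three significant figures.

At the plume center C_max = M/(n_e·A·√(4πDt)), so D = M²/(4πt·(n_e·A·C_max)²).
n_e·A·C_max = 0.42 × 3.86 × 0.244 = 0.3956 kg/m.
D = 30.6²/(4π × 679 × 0.3956²) = 0.701 m²/day.

0.701 m²/day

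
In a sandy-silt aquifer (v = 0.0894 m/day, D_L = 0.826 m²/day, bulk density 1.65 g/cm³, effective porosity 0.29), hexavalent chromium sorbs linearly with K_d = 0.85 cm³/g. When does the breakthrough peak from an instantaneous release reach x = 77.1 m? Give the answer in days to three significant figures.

4470 days

Retardation factor R = 1 + ρ_b·K_d/n = 1 + 1.65 × 0.85/0.29 = 5.836.
Sorption retards both mechanisms: v_R = v/R = 0.01532 m/day, D_R = D/R = 0.1415 m²/day.
Peak time from v_R²t² + 2D_R t − x² = 0: t = (√(D_R² + v_R²x²) − D_R)/v_R².
√(D_R² + v_R²x²) = √(0.1415² + 0.01532² × 77.1²) = 1.190; v_R² = 0.0002347.
t = (1.190 − 0.1415)/0.0002347 = 4470 days.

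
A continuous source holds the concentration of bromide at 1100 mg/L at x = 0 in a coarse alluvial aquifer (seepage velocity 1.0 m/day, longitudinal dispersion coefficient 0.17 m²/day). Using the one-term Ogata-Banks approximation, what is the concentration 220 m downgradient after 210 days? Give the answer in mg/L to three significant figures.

130 mg/L

For a continuous step input, C/C₀ ≈ ½·erfc((x−vt)/(2√(Dt))).
vt = 1.0 × 210 = 210 m and 2√(Dt) = 2√(0.17 × 210) = 11.95 m.
Argument (x−vt)/(2√(Dt)) = (220 − 210)/11.95 = 0.8368; ½·erfc(0.8368) = 0.1183.
C = 1100 × 0.1183 = 130 mg/L.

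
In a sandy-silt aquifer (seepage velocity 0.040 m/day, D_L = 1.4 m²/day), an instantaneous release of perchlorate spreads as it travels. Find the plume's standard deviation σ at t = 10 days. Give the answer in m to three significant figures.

5.29 m

Dispersive spreading gives a Gaussian with σ² = 2Dt; advection only shifts the center.
σ = √(2 × 1.4 × 10) = 5.29 m.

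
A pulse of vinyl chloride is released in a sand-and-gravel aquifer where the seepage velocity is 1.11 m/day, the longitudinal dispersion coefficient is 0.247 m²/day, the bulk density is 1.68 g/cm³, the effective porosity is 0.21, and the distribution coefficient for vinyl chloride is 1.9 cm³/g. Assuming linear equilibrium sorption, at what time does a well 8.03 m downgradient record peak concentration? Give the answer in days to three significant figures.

Retardation factor R = 1 + ρ_b·K_d/n = 1 + 1.68 × 1.9/0.21 = 16.20.
Sorption retards both mechanisms: v_R = v/R = 0.06852 m/day, D_R = D/R = 0.01525 m²/day.
Peak time from v_R²t² + 2D_R t − x² = 0: t = (√(D_R² + v_R²x²) − D_R)/v_R².
√(D_R² + v_R²x²) = √(0.01525² + 0.06852² × 8.03²) = 0.5504; v_R² = 0.004695.
t = (0.5504 − 0.01525)/0.004695 = 114 days.

114 days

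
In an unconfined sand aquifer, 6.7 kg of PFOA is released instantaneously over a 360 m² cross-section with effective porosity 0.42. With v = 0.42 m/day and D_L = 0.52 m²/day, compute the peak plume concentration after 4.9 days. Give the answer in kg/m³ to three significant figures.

The peak of an instantaneous 1D plume sits at x = vt; there the Gaussian factor is 1 and C_max = M/(n_e·A·√(4πDt)), where n_e·A is the pore area the mass is dissolved in.
√(4πDt) = √(4π × 0.52 × 4.9) = 5.659 m, so C_max = 6.7/(0.42 × 360 × 5.659) = 0.00783 kg/m³.

0.00783 kg/m³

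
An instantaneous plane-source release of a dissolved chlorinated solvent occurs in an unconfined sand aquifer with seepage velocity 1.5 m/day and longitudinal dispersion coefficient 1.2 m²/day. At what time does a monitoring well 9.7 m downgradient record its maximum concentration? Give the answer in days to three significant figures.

5.96 days

For the 1D instantaneous-source solution, setting ∂C/∂t = 0 at fixed x gives v²t² + 2Dt − x² = 0, so t = (√(D² + v²x²) − D)/v².
√(D² + v²x²) = √(1.2² + 1.5² × 9.7²) = 14.60; v² = 2.25.
t = (14.60 − 1.2)/2.25 = 5.96 days (vs. the pure-advection estimate x/v = 6.47 d).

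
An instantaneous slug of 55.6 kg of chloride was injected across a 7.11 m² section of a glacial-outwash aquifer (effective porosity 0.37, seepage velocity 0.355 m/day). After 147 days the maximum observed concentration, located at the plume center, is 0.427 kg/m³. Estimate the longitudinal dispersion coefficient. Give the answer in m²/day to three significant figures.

At the plume center C_max = M/(n_e·A·√(4πDt)), so D = M²/(4πt·(n_e·A·C_max)²).
n_e·A·C_max = 0.37 × 7.11 × 0.427 = 1.123 kg/m.
D = 55.6²/(4π × 147 × 1.123²) = 1.33 m²/day.

1.33 m²/day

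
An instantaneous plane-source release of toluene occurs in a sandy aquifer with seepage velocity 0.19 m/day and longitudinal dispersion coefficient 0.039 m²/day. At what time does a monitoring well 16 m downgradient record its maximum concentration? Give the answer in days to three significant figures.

83.1 days

For the 1D instantaneous-source solution, setting ∂C/∂t = 0 at fixed x gives v²t² + 2Dt − x² = 0, so t = (√(D² + v²x²) − D)/v².
√(D² + v²x²) = √(0.039² + 0.19² × 16²) = 3.040; v² = 0.0361.
t = (3.040 − 0.039)/0.0361 = 83.1 days (vs. the pure-advection estimate x/v = 84.2 d).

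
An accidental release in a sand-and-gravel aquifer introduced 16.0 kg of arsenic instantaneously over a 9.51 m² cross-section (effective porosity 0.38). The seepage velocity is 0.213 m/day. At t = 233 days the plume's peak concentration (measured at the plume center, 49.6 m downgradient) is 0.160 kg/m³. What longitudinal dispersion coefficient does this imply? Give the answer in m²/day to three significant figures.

At the plume center C_max = M/(n_e·A·√(4πDt)), so D = M²/(4πt·(n_e·A·C_max)²).
n_e·A·C_max = 0.38 × 9.51 × 0.160 = 0.5782 kg/m.
D = 16.0²/(4π × 233 × 0.5782²) = 0.262 m²/day.

0.262 m²/day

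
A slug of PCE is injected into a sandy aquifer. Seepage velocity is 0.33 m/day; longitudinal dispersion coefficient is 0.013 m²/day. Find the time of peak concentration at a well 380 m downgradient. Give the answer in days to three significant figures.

1150 days

For the 1D instantaneous-source solution, setting ∂C/∂t = 0 at fixed x gives v²t² + 2Dt − x² = 0, so t = (√(D² + v²x²) − D)/v².
√(D² + v²x²) = √(0.013² + 0.33² × 380²) = 125.4; v² = 0.1089.
t = (125.4 − 0.013)/0.1089 = 1150 days (vs. the pure-advection estimate x/v = 1150 d).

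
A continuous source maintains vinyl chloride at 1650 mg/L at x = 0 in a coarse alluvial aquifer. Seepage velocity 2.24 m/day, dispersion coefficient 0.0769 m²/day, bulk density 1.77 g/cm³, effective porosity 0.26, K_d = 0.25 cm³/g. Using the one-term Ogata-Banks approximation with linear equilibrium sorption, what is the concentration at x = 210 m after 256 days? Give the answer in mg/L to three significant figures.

1190 mg/L

Retardation factor R = 1 + ρ_b·K_d/n = 1 + 1.77 × 0.25/0.26 = 2.702.
Sorption retards both mechanisms: v_R = v/R = 0.8290 m/day, D_R = D/R = 0.02846 m²/day.
v_R·t = 0.8290 × 256 = 212.224 m; 2√(D_R t) = 5.398 m; argument = (210 − 212.224)/5.398 = -0.4120.
C = C₀ × ½·erfc(-0.4120) = 1650 × 0.7199 = 1190 mg/L.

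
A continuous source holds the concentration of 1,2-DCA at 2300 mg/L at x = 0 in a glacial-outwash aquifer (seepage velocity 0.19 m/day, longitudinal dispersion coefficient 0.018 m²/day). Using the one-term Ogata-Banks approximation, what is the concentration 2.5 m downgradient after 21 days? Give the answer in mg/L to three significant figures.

2200 mg/L

For a continuous step input, C/C₀ ≈ ½·erfc((x−vt)/(2√(Dt))).
vt = 0.19 × 21 = 3.99 m and 2√(Dt) = 2√(0.018 × 21) = 1.230 m.
Argument (x−vt)/(2√(Dt)) = (2.5 − 3.99)/1.230 = -1.211; ½·erfc(-1.211) = 0.9566.
C = 2300 × 0.9566 = 2200 mg/L.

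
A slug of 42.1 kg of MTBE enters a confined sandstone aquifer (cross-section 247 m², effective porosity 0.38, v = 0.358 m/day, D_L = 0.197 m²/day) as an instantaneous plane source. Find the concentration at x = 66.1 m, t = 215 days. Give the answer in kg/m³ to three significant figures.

For an instantaneous plane source, C(x,t) = M/(n_e·A·√(4πDt)) · exp(−(x−vt)²/(4Dt)), with n_e·A the pore (flow) area.
Plume center vt = 0.358 × 215 = 76.97 m, so the well at 66.1 m is 10.87 m upgradient of the peak.
√(4πDt) = 23.07 m, giving peak height M/(n_e·A·√(4πDt)) = 42.1/(0.38 × 247 × 23.07) = 0.01944 kg/m³.
(x−vt)²/(4Dt) = (-10.87)²/(4 × 0.197 × 215) = 0.6974; exp(−0.6974) = 0.4979.
C = 0.01944 × 0.4979 = 0.00968 kg/m³.

0.00968 kg/m³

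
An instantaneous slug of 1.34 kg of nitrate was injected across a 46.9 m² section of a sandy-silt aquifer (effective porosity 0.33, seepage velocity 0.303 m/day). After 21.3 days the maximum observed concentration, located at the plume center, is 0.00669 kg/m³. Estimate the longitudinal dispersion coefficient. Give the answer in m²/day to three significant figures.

At the plume center C_max = M/(n_e·A·√(4πDt)), so D = M²/(4πt·(n_e·A·C_max)²).
n_e·A·C_max = 0.33 × 46.9 × 0.00669 = 0.1035 kg/m.
D = 1.34²/(4π × 21.3 × 0.1035²) = 0.626 m²/day.

0.626 m²/day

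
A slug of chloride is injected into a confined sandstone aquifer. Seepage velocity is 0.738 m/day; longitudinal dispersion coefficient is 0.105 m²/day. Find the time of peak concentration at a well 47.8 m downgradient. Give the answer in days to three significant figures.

64.6 days

For the 1D instantaneous-source solution, setting ∂C/∂t = 0 at fixed x gives v²t² + 2Dt − x² = 0, so t = (√(D² + v²x²) − D)/v².
√(D² + v²x²) = √(0.105² + 0.738² × 47.8²) = 35.28; v² = 0.544644.
t = (35.28 − 0.105)/0.544644 = 64.6 days (vs. the pure-advection estimate x/v = 64.8 d).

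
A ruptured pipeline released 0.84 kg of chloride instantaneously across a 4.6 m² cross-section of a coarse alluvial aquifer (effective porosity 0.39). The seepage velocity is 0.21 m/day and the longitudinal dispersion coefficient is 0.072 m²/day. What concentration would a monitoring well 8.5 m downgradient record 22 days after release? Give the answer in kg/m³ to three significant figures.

For an instantaneous plane source, C(x,t) = M/(n_e·A·√(4πDt)) · exp(−(x−vt)²/(4Dt)), with n_e·A the pore (flow) area.
Plume center vt = 0.21 × 22 = 4.62 m, so the well at 8.5 m is 3.88 m downgradient of the peak.
√(4πDt) = 4.462 m, giving peak height M/(n_e·A·√(4πDt)) = 0.84/(0.39 × 4.6 × 4.462) = 0.1049 kg/m³.
(x−vt)²/(4Dt) = (3.88)²/(4 × 0.072 × 22) = 2.376; exp(−2.376) = 0.09292.
C = 0.1049 × 0.09292 = 0.00975 kg/m³.

0.00975 kg/m³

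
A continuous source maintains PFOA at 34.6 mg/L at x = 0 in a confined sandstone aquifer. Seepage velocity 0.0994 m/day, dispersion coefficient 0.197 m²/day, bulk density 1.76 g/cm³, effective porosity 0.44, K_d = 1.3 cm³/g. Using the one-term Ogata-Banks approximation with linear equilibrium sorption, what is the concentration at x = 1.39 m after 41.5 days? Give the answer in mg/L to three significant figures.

11.3 mg/L

Retardation factor R = 1 + ρ_b·K_d/n = 1 + 1.76 × 1.3/0.44 = 6.200.
Sorption retards both mechanisms: v_R = v/R = 0.01603 m/day, D_R = D/R = 0.03177 m²/day.
v_R·t = 0.01603 × 41.5 = 0.665245 m; 2√(D_R t) = 2.296 m; argument = (1.39 − 0.665245)/2.296 = 0.3157.
C = C₀ × ½·erfc(0.3157) = 34.6 × 0.3276 = 11.3 mg/L.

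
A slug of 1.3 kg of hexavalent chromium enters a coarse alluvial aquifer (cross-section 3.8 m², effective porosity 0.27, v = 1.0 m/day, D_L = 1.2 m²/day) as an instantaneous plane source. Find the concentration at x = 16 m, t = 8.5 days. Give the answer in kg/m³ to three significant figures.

0.0282 kg/m³

For an instantaneous plane source, C(x,t) = M/(n_e·A·√(4πDt)) · exp(−(x−vt)²/(4Dt)), with n_e·A the pore (flow) area.
Plume center vt = 1.0 × 8.5 = 8.5 m, so the well at 16 m is 7.5 m downgradient of the peak.
√(4πDt) = 11.32 m, giving peak height M/(n_e·A·√(4πDt)) = 1.3/(0.27 × 3.8 × 11.32) = 0.1119 kg/m³.
(x−vt)²/(4Dt) = (7.5)²/(4 × 1.2 × 8.5) = 1.379; exp(−1.379) = 0.2518.
C = 0.1119 × 0.2518 = 0.0282 kg/m³.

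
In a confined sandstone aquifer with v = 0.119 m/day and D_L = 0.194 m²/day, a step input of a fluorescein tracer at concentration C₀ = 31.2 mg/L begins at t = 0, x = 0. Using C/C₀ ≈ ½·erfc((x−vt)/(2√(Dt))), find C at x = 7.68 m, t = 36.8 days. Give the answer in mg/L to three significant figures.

5.97 mg/L

For a continuous step input, C/C₀ ≈ ½·erfc((x−vt)/(2√(Dt))).
vt = 0.119 × 36.8 = 4.3792 m and 2√(Dt) = 2√(0.194 × 36.8) = 5.344 m.
Argument (x−vt)/(2√(Dt)) = (7.68 − 4.3792)/5.344 = 0.6177; ½·erfc(0.6177) = 0.1912.
C = 31.2 × 0.1912 = 5.97 mg/L.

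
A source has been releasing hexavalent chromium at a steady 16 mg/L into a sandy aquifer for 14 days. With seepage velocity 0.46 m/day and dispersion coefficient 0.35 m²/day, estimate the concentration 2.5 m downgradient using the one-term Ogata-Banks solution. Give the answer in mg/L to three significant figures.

14.3 mg/L

For a continuous step input, C/C₀ ≈ ½·erfc((x−vt)/(2√(Dt))).
vt = 0.46 × 14 = 6.44 m and 2√(Dt) = 2√(0.35 × 14) = 4.427 m.
Argument (x−vt)/(2√(Dt)) = (2.5 − 6.44)/4.427 = -0.8900; ½·erfc(-0.8900) = 0.8959.
C = 16 × 0.8959 = 14.3 mg/L.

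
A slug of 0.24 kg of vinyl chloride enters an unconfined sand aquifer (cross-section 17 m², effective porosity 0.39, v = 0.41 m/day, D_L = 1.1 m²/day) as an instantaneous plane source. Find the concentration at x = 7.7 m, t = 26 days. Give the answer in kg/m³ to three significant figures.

For an instantaneous plane source, C(x,t) = M/(n_e·A·√(4πDt)) · exp(−(x−vt)²/(4Dt)), with n_e·A the pore (flow) area.
Plume center vt = 0.41 × 26 = 10.66 m, so the well at 7.7 m is 2.96 m upgradient of the peak.
√(4πDt) = 18.96 m, giving peak height M/(n_e·A·√(4πDt)) = 0.24/(0.39 × 17 × 18.96) = 0.001909 kg/m³.
(x−vt)²/(4Dt) = (-2.96)²/(4 × 1.1 × 26) = 0.07659; exp(−0.07659) = 0.9263.
C = 0.001909 × 0.9263 = 0.00177 kg/m³.

0.00177 kg/m³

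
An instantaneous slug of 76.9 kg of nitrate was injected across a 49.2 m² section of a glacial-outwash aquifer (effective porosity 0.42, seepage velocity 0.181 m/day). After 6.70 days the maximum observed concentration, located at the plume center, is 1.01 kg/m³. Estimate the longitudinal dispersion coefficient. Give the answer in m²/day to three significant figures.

At the plume center C_max = M/(n_e·A·√(4πDt)), so D = M²/(4πt·(n_e·A·C_max)²).
n_e·A·C_max = 0.42 × 49.2 × 1.01 = 20.87 kg/m.
D = 76.9²/(4π × 6.70 × 20.87²) = 0.161 m²/day.

0.161 m²/day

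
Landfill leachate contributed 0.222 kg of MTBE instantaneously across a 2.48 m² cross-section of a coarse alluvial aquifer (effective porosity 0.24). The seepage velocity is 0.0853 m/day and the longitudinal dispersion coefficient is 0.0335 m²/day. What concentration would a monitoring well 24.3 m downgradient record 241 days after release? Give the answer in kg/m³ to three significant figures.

0.0240 kg/m³

For an instantaneous plane source, C(x,t) = M/(n_e·A·√(4πDt)) · exp(−(x−vt)²/(4Dt)), with n_e·A the pore (flow) area.
Plume center vt = 0.0853 × 241 = 20.5573 m, so the well at 24.3 m is 3.7427 m downgradient of the peak.
√(4πDt) = 10.07 m, giving peak height M/(n_e·A·√(4πDt)) = 0.222/(0.24 × 2.48 × 10.07) = 0.03704 kg/m³.
(x−vt)²/(4Dt) = (3.7427)²/(4 × 0.0335 × 241) = 0.4338; exp(−0.4338) = 0.6480.
C = 0.03704 × 0.6480 = 0.0240 kg/m³.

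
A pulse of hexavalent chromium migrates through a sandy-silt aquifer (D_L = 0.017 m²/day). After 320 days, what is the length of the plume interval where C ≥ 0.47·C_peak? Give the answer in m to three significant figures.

The plume is Gaussian with σ = √(2Dt) = √(2 × 0.017 × 320) = 3.298 m.
C/C_peak = exp(−Δx²/(2σ²)) = 0.47 ⇒ Δx = σ·√(−2 ln 0.47) = 3.298 × 1.229 = 4.053 m.
Width = 2Δx = 8.11 m.

8.11 m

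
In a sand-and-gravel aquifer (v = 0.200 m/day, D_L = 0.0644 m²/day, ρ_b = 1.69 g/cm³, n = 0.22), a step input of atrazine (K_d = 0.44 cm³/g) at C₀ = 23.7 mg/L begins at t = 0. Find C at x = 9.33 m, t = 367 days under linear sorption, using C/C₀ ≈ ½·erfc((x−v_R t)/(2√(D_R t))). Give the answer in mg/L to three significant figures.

Retardation factor R = 1 + ρ_b·K_d/n = 1 + 1.69 × 0.44/0.22 = 4.380.
Sorption retards both mechanisms: v_R = v/R = 0.04566 m/day, D_R = D/R = 0.01470 m²/day.
v_R·t = 0.04566 × 367 = 16.75722 m; 2√(D_R t) = 4.645 m; argument = (9.33 − 16.75722)/4.645 = -1.599.
C = C₀ × ½·erfc(-1.599) = 23.7 × 0.9881 = 23.4 mg/L.

23.4 mg/L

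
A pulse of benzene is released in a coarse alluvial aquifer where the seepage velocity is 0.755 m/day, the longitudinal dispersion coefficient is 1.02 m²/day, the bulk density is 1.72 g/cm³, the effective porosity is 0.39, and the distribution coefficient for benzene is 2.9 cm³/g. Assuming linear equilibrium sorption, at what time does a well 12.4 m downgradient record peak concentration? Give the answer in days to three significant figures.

Retardation factor R = 1 + ρ_b·K_d/n = 1 + 1.72 × 2.9/0.39 = 13.79.
Sorption retards both mechanisms: v_R = v/R = 0.05475 m/day, D_R = D/R = 0.07397 m²/day.
Peak time from v_R²t² + 2D_R t − x² = 0: t = (√(D_R² + v_R²x²) − D_R)/v_R².
√(D_R² + v_R²x²) = √(0.07397² + 0.05475² × 12.4²) = 0.6829; v_R² = 0.002998.
t = (0.6829 − 0.07397)/0.002998 = 203 days.

203 days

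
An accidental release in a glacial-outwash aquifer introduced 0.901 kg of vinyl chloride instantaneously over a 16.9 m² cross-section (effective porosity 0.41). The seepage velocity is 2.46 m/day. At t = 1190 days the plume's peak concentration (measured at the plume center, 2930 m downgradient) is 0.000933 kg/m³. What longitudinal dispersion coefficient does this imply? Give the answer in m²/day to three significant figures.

At the plume center C_max = M/(n_e·A·√(4πDt)), so D = M²/(4πt·(n_e·A·C_max)²).
n_e·A·C_max = 0.41 × 16.9 × 0.000933 = 0.006465 kg/m.
D = 0.901²/(4π × 1190 × 0.006465²) = 1.30 m²/day.

1.30 m²/day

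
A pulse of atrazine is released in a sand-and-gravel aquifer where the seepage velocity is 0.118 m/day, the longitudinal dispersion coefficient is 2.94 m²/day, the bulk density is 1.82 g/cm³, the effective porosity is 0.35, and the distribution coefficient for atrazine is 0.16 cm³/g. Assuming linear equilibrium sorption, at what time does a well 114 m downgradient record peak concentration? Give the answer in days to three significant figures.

Retardation factor R = 1 + ρ_b·K_d/n = 1 + 1.82 × 0.16/0.35 = 1.832.
Sorption retards both mechanisms: v_R = v/R = 0.06441 m/day, D_R = D/R = 1.605 m²/day.
Peak time from v_R²t² + 2D_R t − x² = 0: t = (√(D_R² + v_R²x²) − D_R)/v_R².
√(D_R² + v_R²x²) = √(1.605² + 0.06441² × 114²) = 7.516; v_R² = 0.004149.
t = (7.516 − 1.605)/0.004149 = 1420 days.

1420 days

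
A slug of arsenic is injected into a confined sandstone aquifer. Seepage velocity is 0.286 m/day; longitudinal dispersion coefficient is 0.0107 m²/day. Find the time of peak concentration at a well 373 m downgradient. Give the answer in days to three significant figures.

1300 days

For the 1D instantaneous-source solution, setting ∂C/∂t = 0 at fixed x gives v²t² + 2Dt − x² = 0, so t = (√(D² + v²x²) − D)/v².
√(D² + v²x²) = √(0.0107² + 0.286² × 373²) = 106.7; v² = 0.081796.
t = (106.7 − 0.0107)/0.081796 = 1300 days (vs. the pure-advection estimate x/v = 1300 d).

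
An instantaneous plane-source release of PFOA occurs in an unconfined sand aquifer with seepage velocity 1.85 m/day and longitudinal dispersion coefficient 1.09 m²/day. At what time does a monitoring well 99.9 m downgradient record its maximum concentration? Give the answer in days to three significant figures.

53.7 days

For the 1D instantaneous-source solution, setting ∂C/∂t = 0 at fixed x gives v²t² + 2Dt − x² = 0, so t = (√(D² + v²x²) − D)/v².
√(D² + v²x²) = √(1.09² + 1.85² × 99.9²) = 184.8; v² = 3.4225.
t = (184.8 − 1.09)/3.4225 = 53.7 days (vs. the pure-advection estimate x/v = 54.0 d).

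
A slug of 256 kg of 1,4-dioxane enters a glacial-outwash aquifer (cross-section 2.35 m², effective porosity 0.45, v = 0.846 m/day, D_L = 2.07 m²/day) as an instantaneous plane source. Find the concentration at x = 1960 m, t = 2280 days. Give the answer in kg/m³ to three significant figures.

For an instantaneous plane source, C(x,t) = M/(n_e·A·√(4πDt)) · exp(−(x−vt)²/(4Dt)), with n_e·A the pore (flow) area.
Plume center vt = 0.846 × 2280 = 1928.88 m, so the well at 1960 m is 31.12 m downgradient of the peak.
√(4πDt) = 243.5 m, giving peak height M/(n_e·A·√(4πDt)) = 256/(0.45 × 2.35 × 243.5) = 0.9942 kg/m³.
(x−vt)²/(4Dt) = (31.12)²/(4 × 2.07 × 2280) = 0.05130; exp(−0.05130) = 0.9500.
C = 0.9942 × 0.9500 = 0.944 kg/m³.

0.944 kg/m³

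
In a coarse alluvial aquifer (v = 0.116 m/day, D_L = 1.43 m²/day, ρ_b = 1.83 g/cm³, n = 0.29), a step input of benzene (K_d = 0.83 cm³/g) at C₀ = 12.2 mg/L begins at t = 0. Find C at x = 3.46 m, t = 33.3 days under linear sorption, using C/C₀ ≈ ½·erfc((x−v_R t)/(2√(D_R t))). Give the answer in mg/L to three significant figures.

Retardation factor R = 1 + ρ_b·K_d/n = 1 + 1.83 × 0.83/0.29 = 6.238.
Sorption retards both mechanisms: v_R = v/R = 0.01860 m/day, D_R = D/R = 0.2292 m²/day.
v_R·t = 0.01860 × 33.3 = 0.61938 m; 2√(D_R t) = 5.525 m; argument = (3.46 − 0.61938)/5.525 = 0.5141.
C = C₀ × ½·erfc(0.5141) = 12.2 × 0.2336 = 2.85 mg/L.

2.85 mg/L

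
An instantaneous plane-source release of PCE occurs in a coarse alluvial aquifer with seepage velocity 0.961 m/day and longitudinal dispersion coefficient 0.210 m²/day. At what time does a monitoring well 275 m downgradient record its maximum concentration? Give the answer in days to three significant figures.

286 days

For the 1D instantaneous-source solution, setting ∂C/∂t = 0 at fixed x gives v²t² + 2Dt − x² = 0, so t = (√(D² + v²x²) − D)/v².
√(D² + v²x²) = √(0.210² + 0.961² × 275²) = 264.3; v² = 0.923521.
t = (264.3 − 0.210)/0.923521 = 286 days (vs. the pure-advection estimate x/v = 286 d).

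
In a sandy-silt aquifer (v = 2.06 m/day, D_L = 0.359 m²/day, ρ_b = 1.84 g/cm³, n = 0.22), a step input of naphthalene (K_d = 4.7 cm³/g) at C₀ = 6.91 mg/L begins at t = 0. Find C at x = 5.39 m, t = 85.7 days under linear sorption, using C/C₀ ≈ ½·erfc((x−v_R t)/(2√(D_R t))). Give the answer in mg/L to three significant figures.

Retardation factor R = 1 + ρ_b·K_d/n = 1 + 1.84 × 4.7/0.22 = 40.31.
Sorption retards both mechanisms: v_R = v/R = 0.05110 m/day, D_R = D/R = 0.008906 m²/day.
v_R·t = 0.05110 × 85.7 = 4.37927 m; 2√(D_R t) = 1.747 m; argument = (5.39 − 4.37927)/1.747 = 0.5786.
C = C₀ × ½·erfc(0.5786) = 6.91 × 0.2066 = 1.43 mg/L.

1.43 mg/L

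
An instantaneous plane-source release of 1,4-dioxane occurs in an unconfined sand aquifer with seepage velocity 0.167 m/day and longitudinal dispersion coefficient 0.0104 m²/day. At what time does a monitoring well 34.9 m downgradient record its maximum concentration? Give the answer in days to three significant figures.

209 days

For the 1D instantaneous-source solution, setting ∂C/∂t = 0 at fixed x gives v²t² + 2Dt − x² = 0, so t = (√(D² + v²x²) − D)/v².
√(D² + v²x²) = √(0.0104² + 0.167² × 34.9²) = 5.828; v² = 0.027889.
t = (5.828 − 0.0104)/0.027889 = 209 days (vs. the pure-advection estimate x/v = 209 d).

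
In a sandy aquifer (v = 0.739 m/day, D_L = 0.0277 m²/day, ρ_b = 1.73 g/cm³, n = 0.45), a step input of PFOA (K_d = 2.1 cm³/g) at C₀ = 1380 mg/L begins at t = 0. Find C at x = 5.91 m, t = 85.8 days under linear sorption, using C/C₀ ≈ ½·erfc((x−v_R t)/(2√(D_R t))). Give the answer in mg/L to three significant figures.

Retardation factor R = 1 + ρ_b·K_d/n = 1 + 1.73 × 2.1/0.45 = 9.073.
Sorption retards both mechanisms: v_R = v/R = 0.08145 m/day, D_R = D/R = 0.003053 m²/day.
v_R·t = 0.08145 × 85.8 = 6.98841 m; 2√(D_R t) = 1.024 m; argument = (5.91 − 6.98841)/1.024 = -1.053.
C = C₀ × ½·erfc(-1.053) = 1380 × 0.9318 = 1290 mg/L.

1290 mg/L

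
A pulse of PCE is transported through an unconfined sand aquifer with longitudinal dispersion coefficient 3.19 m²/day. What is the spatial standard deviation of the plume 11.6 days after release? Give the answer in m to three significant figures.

Dispersive spreading gives a Gaussian with σ² = 2Dt; advection only shifts the center.
σ = √(2 × 3.19 × 11.6) = 8.60 m.

8.60 m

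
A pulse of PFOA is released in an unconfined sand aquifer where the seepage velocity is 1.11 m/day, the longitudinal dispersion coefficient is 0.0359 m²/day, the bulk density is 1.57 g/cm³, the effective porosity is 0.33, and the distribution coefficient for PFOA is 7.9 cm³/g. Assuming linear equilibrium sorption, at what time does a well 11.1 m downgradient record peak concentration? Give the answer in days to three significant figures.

385 days

Retardation factor R = 1 + ρ_b·K_d/n = 1 + 1.57 × 7.9/0.33 = 38.58.
Sorption retards both mechanisms: v_R = v/R = 0.02877 m/day, D_R = D/R = 0.0009305 m²/day.
Peak time from v_R²t² + 2D_R t − x² = 0: t = (√(D_R² + v_R²x²) − D_R)/v_R².
√(D_R² + v_R²x²) = √(0.0009305² + 0.02877² × 11.1²) = 0.3193; v_R² = 0.0008277.
t = (0.3193 − 0.0009305)/0.0008277 = 385 days.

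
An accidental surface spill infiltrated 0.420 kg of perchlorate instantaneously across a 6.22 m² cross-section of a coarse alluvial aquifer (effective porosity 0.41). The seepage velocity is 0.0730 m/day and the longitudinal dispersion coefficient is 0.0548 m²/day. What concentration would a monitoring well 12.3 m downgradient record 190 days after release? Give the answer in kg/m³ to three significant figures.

For an instantaneous plane source, C(x,t) = M/(n_e·A·√(4πDt)) · exp(−(x−vt)²/(4Dt)), with n_e·A the pore (flow) area.
Plume center vt = 0.0730 × 190 = 13.87 m, so the well at 12.3 m is 1.57 m upgradient of the peak.
√(4πDt) = 11.44 m, giving peak height M/(n_e·A·√(4πDt)) = 0.420/(0.41 × 6.22 × 11.44) = 0.01440 kg/m³.
(x−vt)²/(4Dt) = (-1.57)²/(4 × 0.0548 × 190) = 0.05918; exp(−0.05918) = 0.9425.
C = 0.01440 × 0.9425 = 0.0136 kg/m³.

0.0136 kg/m³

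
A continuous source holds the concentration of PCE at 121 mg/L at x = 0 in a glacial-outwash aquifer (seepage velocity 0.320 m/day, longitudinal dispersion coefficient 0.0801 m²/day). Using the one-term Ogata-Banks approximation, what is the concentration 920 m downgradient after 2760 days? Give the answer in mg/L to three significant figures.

For a continuous step input, C/C₀ ≈ ½·erfc((x−vt)/(2√(Dt))).
vt = 0.320 × 2760 = 883.2 m and 2√(Dt) = 2√(0.0801 × 2760) = 29.74 m.
Argument (x−vt)/(2√(Dt)) = (920 − 883.2)/29.74 = 1.237; ½·erfc(1.237) = 0.04011.
C = 121 × 0.04011 = 4.85 mg/L.

4.85 mg/L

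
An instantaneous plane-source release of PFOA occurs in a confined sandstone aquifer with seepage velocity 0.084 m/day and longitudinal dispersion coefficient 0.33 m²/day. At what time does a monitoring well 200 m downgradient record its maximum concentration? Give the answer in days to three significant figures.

For the 1D instantaneous-source solution, setting ∂C/∂t = 0 at fixed x gives v²t² + 2Dt − x² = 0, so t = (√(D² + v²x²) − D)/v².
√(D² + v²x²) = √(0.33² + 0.084² × 200²) = 16.80; v² = 0.007056.
t = (16.80 − 0.33)/0.007056 = 2330 days (vs. the pure-advection estimate x/v = 2380 d).

2330 days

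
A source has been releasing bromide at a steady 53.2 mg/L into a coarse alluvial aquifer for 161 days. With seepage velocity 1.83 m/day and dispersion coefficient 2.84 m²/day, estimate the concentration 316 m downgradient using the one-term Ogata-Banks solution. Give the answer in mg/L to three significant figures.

For a continuous step input, C/C₀ ≈ ½·erfc((x−vt)/(2√(Dt))).
vt = 1.83 × 161 = 294.63 m and 2√(Dt) = 2√(2.84 × 161) = 42.77 m.
Argument (x−vt)/(2√(Dt)) = (316 − 294.63)/42.77 = 0.4996; ½·erfc(0.4996) = 0.2399.
C = 53.2 × 0.2399 = 12.8 mg/L.

12.8 mg/L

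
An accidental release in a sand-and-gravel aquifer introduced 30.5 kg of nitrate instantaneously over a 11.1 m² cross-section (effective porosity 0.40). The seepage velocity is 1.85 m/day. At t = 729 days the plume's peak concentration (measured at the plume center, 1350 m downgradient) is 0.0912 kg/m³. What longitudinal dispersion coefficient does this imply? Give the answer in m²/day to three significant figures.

At the plume center C_max = M/(n_e·A·√(4πDt)), so D = M²/(4πt·(n_e·A·C_max)²).
n_e·A·C_max = 0.40 × 11.1 × 0.0912 = 0.4049 kg/m.
D = 30.5²/(4π × 729 × 0.4049²) = 0.619 m²/day.

0.619 m²/day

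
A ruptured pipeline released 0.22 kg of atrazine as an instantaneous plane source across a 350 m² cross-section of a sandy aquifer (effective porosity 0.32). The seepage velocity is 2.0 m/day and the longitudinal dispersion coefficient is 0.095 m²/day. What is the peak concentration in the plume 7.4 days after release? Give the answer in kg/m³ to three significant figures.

The peak of an instantaneous 1D plume sits at x = vt; there the Gaussian factor is 1 and C_max = M/(n_e·A·√(4πDt)), where n_e·A is the pore area the mass is dissolved in.
√(4πDt) = √(4π × 0.095 × 7.4) = 2.972 m, so C_max = 0.22/(0.32 × 350 × 2.972) = 0.000661 kg/m³.

0.000661 kg/m³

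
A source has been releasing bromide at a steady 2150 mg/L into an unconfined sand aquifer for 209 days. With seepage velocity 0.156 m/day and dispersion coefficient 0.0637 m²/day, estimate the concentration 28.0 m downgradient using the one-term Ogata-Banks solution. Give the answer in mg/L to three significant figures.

1750 mg/L

For a continuous step input, C/C₀ ≈ ½·erfc((x−vt)/(2√(Dt))).
vt = 0.156 × 209 = 32.604 m and 2√(Dt) = 2√(0.0637 × 209) = 7.297 m.
Argument (x−vt)/(2√(Dt)) = (28.0 − 32.604)/7.297 = -0.6309; ½·erfc(-0.6309) = 0.8139.
C = 2150 × 0.8139 = 1750 mg/L.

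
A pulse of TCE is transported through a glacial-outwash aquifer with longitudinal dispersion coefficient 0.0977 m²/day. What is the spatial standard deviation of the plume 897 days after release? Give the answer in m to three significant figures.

13.2 m

Dispersive spreading gives a Gaussian with σ² = 2Dt; advection only shifts the center.
σ = √(2 × 0.0977 × 897) = 13.2 m.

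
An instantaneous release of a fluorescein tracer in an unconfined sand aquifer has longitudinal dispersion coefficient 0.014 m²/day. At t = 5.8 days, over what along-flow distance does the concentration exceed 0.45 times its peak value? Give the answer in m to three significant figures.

The plume is Gaussian with σ = √(2Dt) = √(2 × 0.014 × 5.8) = 0.4030 m.
C/C_peak = exp(−Δx²/(2σ²)) = 0.45 ⇒ Δx = σ·√(−2 ln 0.45) = 0.4030 × 1.264 = 0.5094 m.
Width = 2Δx = 1.02 m.

1.02 m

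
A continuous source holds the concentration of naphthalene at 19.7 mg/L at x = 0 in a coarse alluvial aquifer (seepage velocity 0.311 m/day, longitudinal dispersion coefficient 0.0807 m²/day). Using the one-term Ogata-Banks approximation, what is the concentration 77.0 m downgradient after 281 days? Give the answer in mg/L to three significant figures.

18.5 mg/L

For a continuous step input, C/C₀ ≈ ½·erfc((x−vt)/(2√(Dt))).
vt = 0.311 × 281 = 87.391 m and 2√(Dt) = 2√(0.0807 × 281) = 9.524 m.
Argument (x−vt)/(2√(Dt)) = (77.0 − 87.391)/9.524 = -1.091; ½·erfc(-1.091) = 0.9386.
C = 19.7 × 0.9386 = 18.5 mg/L.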